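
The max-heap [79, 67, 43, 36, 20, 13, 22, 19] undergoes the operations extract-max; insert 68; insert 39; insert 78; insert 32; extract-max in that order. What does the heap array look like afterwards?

[68, 67, 43, 39, 32, 13, 22, 19, 36, 20]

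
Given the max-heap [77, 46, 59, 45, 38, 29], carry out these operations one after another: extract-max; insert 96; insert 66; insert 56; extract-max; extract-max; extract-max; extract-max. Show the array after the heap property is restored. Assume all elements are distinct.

[46, 38, 45, 29]

extract-max → returns 77:
  remove root 77; move last element 29 to root → [29, 46, 59, 45, 38]
  29 vs larger child 59 at index 2, swap → [59, 46, 29, 45, 38]
insert 96:
  append 96 at index 5 → [59, 46, 29, 45, 38, 96]
  96 > parent 29 at index 2, swap → [59, 46, 96, 45, 38, 29]
  96 > parent 59 at index 0, swap → [96, 46, 59, 45, 38, 29]
insert 66:
  append 66 at index 6 → [96, 46, 59, 45, 38, 29, 66]
  66 > parent 59 at index 2, swap → [96, 46, 66, 45, 38, 29, 59]
insert 56:
  append 56 at index 7 → [96, 46, 66, 45, 38, 29, 59, 56]
  56 > parent 45 at index 3, swap → [96, 46, 66, 56, 38, 29, 59, 45]
  56 > parent 46 at index 1, swap → [96, 56, 66, 46, 38, 29, 59, 45]
extract-max → returns 96:
  remove root 96; move last element 45 to root → [45, 56, 66, 46, 38, 29, 59]
  45 vs larger child 66 at index 2, swap → [66, 56, 45, 46, 38, 29, 59]
  45 vs larger child 59 at index 6, swap → [66, 56, 59, 46, 38, 29, 45]
extract-max → returns 66:
  remove root 66; move last element 45 to root → [45, 56, 59, 46, 38, 29]
  45 vs larger child 59 at index 2, swap → [59, 56, 45, 46, 38, 29]
extract-max → returns 59:
  remove root 59; move last element 29 to root → [29, 56, 45, 46, 38]
  29 vs larger child 56 at index 1, swap → [56, 29, 45, 46, 38]
  29 vs larger child 46 at index 3, swap → [56, 46, 45, 29, 38]
extract-max → returns 56:
  remove root 56; move last element 38 to root → [38, 46, 45, 29]
  38 vs larger child 46 at index 1, swap → [46, 38, 45, 29]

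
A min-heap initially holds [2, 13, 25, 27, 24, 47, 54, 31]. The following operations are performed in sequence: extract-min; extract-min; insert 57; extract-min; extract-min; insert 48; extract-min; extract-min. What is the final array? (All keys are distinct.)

extract-min → returns 2:
  remove root 2; move last element 31 to root → [31, 13, 25, 27, 24, 47, 54]
  31 vs smaller child 13 at index 1, swap → [13, 31, 25, 27, 24, 47, 54]
  31 vs smaller child 24 at index 4, swap → [13, 24, 25, 27, 31, 47, 54]
extract-min → returns 13:
  remove root 13; move last element 54 to root → [54, 24, 25, 27, 31, 47]
  54 vs smaller child 24 at index 1, swap → [24, 54, 25, 27, 31, 47]
  54 vs smaller child 27 at index 3, swap → [24, 27, 25, 54, 31, 47]
insert 57:
  append 57 at index 6 → [24, 27, 25, 54, 31, 47, 57] (no swap needed)
extract-min → returns 24:
  remove root 24; move last element 57 to root → [57, 27, 25, 54, 31, 47]
  57 vs smaller child 25 at index 2, swap → [25, 27, 57, 54, 31, 47]
  57 vs only child 47 at index 5, swap → [25, 27, 47, 54, 31, 57]
extract-min → returns 25:
  remove root 25; move last element 57 to root → [57, 27, 47, 54, 31]
  57 vs smaller child 27 at index 1, swap → [27, 57, 47, 54, 31]
  57 vs smaller child 31 at index 4, swap → [27, 31, 47, 54, 57]
insert 48:
  append 48 at index 5 → [27, 31, 47, 54, 57, 48] (no swap needed)
extract-min → returns 27:
  remove root 27; move last element 48 to root → [48, 31, 47, 54, 57]
  48 vs smaller child 31 at index 1, swap → [31, 48, 47, 54, 57]
extract-min → returns 31:
  remove root 31; move last element 57 to root → [57, 48, 47, 54]
  57 vs smaller child 47 at index 2, swap → [47, 48, 57, 54]

[47, 48, 57, 54]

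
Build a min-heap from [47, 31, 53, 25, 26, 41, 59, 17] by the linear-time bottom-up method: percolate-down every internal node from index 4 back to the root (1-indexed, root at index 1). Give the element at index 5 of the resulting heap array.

sift down from index 4:
  25 vs only child 17 at index 8, swap → [47, 31, 53, 17, 26, 41, 59, 25]
sift down from index 3:
  53 vs smaller child 41 at index 6, swap → [47, 31, 41, 17, 26, 53, 59, 25]
sift down from index 2:
  31 vs smaller child 17 at index 4, swap → [47, 17, 41, 31, 26, 53, 59, 25]
  31 vs only child 25 at index 8, swap → [47, 17, 41, 25, 26, 53, 59, 31]
sift down from index 1:
  47 vs smaller child 17 at index 2, swap → [17, 47, 41, 25, 26, 53, 59, 31]
  47 vs smaller child 25 at index 4, swap → [17, 25, 41, 47, 26, 53, 59, 31]
  47 vs only child 31 at index 8, swap → [17, 25, 41, 31, 26, 53, 59, 47]
resulting array: [17, 25, 41, 31, 26, 53, 59, 47]

26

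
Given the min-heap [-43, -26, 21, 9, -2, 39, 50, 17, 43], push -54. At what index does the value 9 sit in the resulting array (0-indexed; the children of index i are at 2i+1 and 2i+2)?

3

append -54 at index 9 → [-43, -26, 21, 9, -2, 39, 50, 17, 43, -54]
-54 < parent -2 at index 4, swap → [-43, -26, 21, 9, -54, 39, 50, 17, 43, -2]
-54 < parent -26 at index 1, swap → [-43, -54, 21, 9, -26, 39, 50, 17, 43, -2]
-54 < parent -43 at index 0, swap → [-54, -43, 21, 9, -26, 39, 50, 17, 43, -2]
resulting array: [-54, -43, 21, 9, -26, 39, 50, 17, 43, -2]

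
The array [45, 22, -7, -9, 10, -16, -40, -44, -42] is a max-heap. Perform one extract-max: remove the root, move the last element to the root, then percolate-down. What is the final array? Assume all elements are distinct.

remove root 45; move last element -42 to root → [-42, 22, -7, -9, 10, -16, -40, -44]
-42 vs larger child 22 at index 1, swap → [22, -42, -7, -9, 10, -16, -40, -44]
-42 vs larger child 10 at index 4, swap → [22, 10, -7, -9, -42, -16, -40, -44]

[22, 10, -7, -9, -42, -16, -40, -44]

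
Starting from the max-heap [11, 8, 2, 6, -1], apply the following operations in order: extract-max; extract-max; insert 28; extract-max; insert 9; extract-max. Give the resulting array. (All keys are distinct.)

[6, -1, 2]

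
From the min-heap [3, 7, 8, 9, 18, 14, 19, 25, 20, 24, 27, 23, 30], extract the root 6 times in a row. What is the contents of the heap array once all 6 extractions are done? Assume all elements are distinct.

[19, 20, 23, 25, 24, 30, 27]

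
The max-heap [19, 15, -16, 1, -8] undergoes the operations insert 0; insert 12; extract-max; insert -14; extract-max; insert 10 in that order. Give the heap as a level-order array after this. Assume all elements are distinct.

insert 0:
  append 0 at index 5 → [19, 15, -16, 1, -8, 0]
  0 > parent -16 at index 2, swap → [19, 15, 0, 1, -8, -16]
insert 12:
  append 12 at index 6 → [19, 15, 0, 1, -8, -16, 12]
  12 > parent 0 at index 2, swap → [19, 15, 12, 1, -8, -16, 0]
extract-max → returns 19:
  remove root 19; move last element 0 to root → [0, 15, 12, 1, -8, -16]
  0 vs larger child 15 at index 1, swap → [15, 0, 12, 1, -8, -16]
  0 vs larger child 1 at index 3, swap → [15, 1, 12, 0, -8, -16]
insert -14:
  append -14 at index 6 → [15, 1, 12, 0, -8, -16, -14] (no swap needed)
extract-max → returns 15:
  remove root 15; move last element -14 to root → [-14, 1, 12, 0, -8, -16]
  -14 vs larger child 12 at index 2, swap → [12, 1, -14, 0, -8, -16]
insert 10:
  append 10 at index 6 → [12, 1, -14, 0, -8, -16, 10]
  10 > parent -14 at index 2, swap → [12, 1, 10, 0, -8, -16, -14]

[12, 1, 10, 0, -8, -16, -14]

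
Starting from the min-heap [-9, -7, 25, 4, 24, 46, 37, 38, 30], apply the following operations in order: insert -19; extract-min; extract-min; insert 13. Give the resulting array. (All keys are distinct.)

[-7, 4, 25, 13, 24, 46, 37, 38, 30]

insert -19:
  append -19 at index 9 → [-9, -7, 25, 4, 24, 46, 37, 38, 30, -19]
  -19 < parent 24 at index 4, swap → [-9, -7, 25, 4, -19, 46, 37, 38, 30, 24]
  -19 < parent -7 at index 1, swap → [-9, -19, 25, 4, -7, 46, 37, 38, 30, 24]
  -19 < parent -9 at index 0, swap → [-19, -9, 25, 4, -7, 46, 37, 38, 30, 24]
extract-min → returns -19:
  remove root -19; move last element 24 to root → [24, -9, 25, 4, -7, 46, 37, 38, 30]
  24 vs smaller child -9 at index 1, swap → [-9, 24, 25, 4, -7, 46, 37, 38, 30]
  24 vs smaller child -7 at index 4, swap → [-9, -7, 25, 4, 24, 46, 37, 38, 30]
extract-min → returns -9:
  remove root -9; move last element 30 to root → [30, -7, 25, 4, 24, 46, 37, 38]
  30 vs smaller child -7 at index 1, swap → [-7, 30, 25, 4, 24, 46, 37, 38]
  30 vs smaller child 4 at index 3, swap → [-7, 4, 25, 30, 24, 46, 37, 38]
insert 13:
  append 13 at index 8 → [-7, 4, 25, 30, 24, 46, 37, 38, 13]
  13 < parent 30 at index 3, swap → [-7, 4, 25, 13, 24, 46, 37, 38, 30]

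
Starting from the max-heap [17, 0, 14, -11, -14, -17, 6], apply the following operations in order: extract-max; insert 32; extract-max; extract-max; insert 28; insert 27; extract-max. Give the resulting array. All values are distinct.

[27, 0, 6, -11, -14, -17]

extract-max → returns 17:
  remove root 17; move last element 6 to root → [6, 0, 14, -11, -14, -17]
  6 vs larger child 14 at index 2, swap → [14, 0, 6, -11, -14, -17]
insert 32:
  append 32 at index 6 → [14, 0, 6, -11, -14, -17, 32]
  32 > parent 6 at index 2, swap → [14, 0, 32, -11, -14, -17, 6]
  32 > parent 14 at index 0, swap → [32, 0, 14, -11, -14, -17, 6]
extract-max → returns 32:
  remove root 32; move last element 6 to root → [6, 0, 14, -11, -14, -17]
  6 vs larger child 14 at index 2, swap → [14, 0, 6, -11, -14, -17]
extract-max → returns 14:
  remove root 14; move last element -17 to root → [-17, 0, 6, -11, -14]
  -17 vs larger child 6 at index 2, swap → [6, 0, -17, -11, -14]
insert 28:
  append 28 at index 5 → [6, 0, -17, -11, -14, 28]
  28 > parent -17 at index 2, swap → [6, 0, 28, -11, -14, -17]
  28 > parent 6 at index 0, swap → [28, 0, 6, -11, -14, -17]
insert 27:
  append 27 at index 6 → [28, 0, 6, -11, -14, -17, 27]
  27 > parent 6 at index 2, swap → [28, 0, 27, -11, -14, -17, 6]
extract-max → returns 28:
  remove root 28; move last element 6 to root → [6, 0, 27, -11, -14, -17]
  6 vs larger child 27 at index 2, swap → [27, 0, 6, -11, -14, -17]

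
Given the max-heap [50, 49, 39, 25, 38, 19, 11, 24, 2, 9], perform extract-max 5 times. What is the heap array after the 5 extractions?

extract-max #1 returns 50:
  remove root 50; move last element 9 to root → [9, 49, 39, 25, 38, 19, 11, 24, 2]
  9 vs larger child 49 at index 1, swap → [49, 9, 39, 25, 38, 19, 11, 24, 2]
  9 vs larger child 38 at index 4, swap → [49, 38, 39, 25, 9, 19, 11, 24, 2]
extract-max #2 returns 49:
  remove root 49; move last element 2 to root → [2, 38, 39, 25, 9, 19, 11, 24]
  2 vs larger child 39 at index 2, swap → [39, 38, 2, 25, 9, 19, 11, 24]
  2 vs larger child 19 at index 5, swap → [39, 38, 19, 25, 9, 2, 11, 24]
extract-max #3 returns 39:
  remove root 39; move last element 24 to root → [24, 38, 19, 25, 9, 2, 11]
  24 vs larger child 38 at index 1, swap → [38, 24, 19, 25, 9, 2, 11]
  24 vs larger child 25 at index 3, swap → [38, 25, 19, 24, 9, 2, 11]
extract-max #4 returns 38:
  remove root 38; move last element 11 to root → [11, 25, 19, 24, 9, 2]
  11 vs larger child 25 at index 1, swap → [25, 11, 19, 24, 9, 2]
  11 vs larger child 24 at index 3, swap → [25, 24, 19, 11, 9, 2]
extract-max #5 returns 25:
  remove root 25; move last element 2 to root → [2, 24, 19, 11, 9]
  2 vs larger child 24 at index 1, swap → [24, 2, 19, 11, 9]
  2 vs larger child 11 at index 3, swap → [24, 11, 19, 2, 9]

[24, 11, 19, 2, 9]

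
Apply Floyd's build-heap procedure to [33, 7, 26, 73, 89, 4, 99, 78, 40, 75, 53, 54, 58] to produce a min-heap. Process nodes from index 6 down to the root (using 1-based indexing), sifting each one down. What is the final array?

[4, 7, 26, 40, 53, 33, 99, 78, 73, 75, 89, 54, 58]

sift down from index 6: already satisfies heap property
sift down from index 5:
  89 vs smaller child 53 at index 11, swap → [33, 7, 26, 73, 53, 4, 99, 78, 40, 75, 89, 54, 58]
sift down from index 4:
  73 vs smaller child 40 at index 9, swap → [33, 7, 26, 40, 53, 4, 99, 78, 73, 75, 89, 54, 58]
sift down from index 3:
  26 vs smaller child 4 at index 6, swap → [33, 7, 4, 40, 53, 26, 99, 78, 73, 75, 89, 54, 58]
sift down from index 2: already satisfies heap property
sift down from index 1:
  33 vs smaller child 4 at index 3, swap → [4, 7, 33, 40, 53, 26, 99, 78, 73, 75, 89, 54, 58]
  33 vs smaller child 26 at index 6, swap → [4, 7, 26, 40, 53, 33, 99, 78, 73, 75, 89, 54, 58]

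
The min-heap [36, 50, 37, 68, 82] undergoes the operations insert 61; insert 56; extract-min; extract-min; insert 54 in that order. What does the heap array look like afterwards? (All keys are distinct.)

insert 61:
  append 61 at index 5 → [36, 50, 37, 68, 82, 61] (no swap needed)
insert 56:
  append 56 at index 6 → [36, 50, 37, 68, 82, 61, 56] (no swap needed)
extract-min → returns 36:
  remove root 36; move last element 56 to root → [56, 50, 37, 68, 82, 61]
  56 vs smaller child 37 at index 2, swap → [37, 50, 56, 68, 82, 61]
extract-min → returns 37:
  remove root 37; move last element 61 to root → [61, 50, 56, 68, 82]
  61 vs smaller child 50 at index 1, swap → [50, 61, 56, 68, 82]
insert 54:
  append 54 at index 5 → [50, 61, 56, 68, 82, 54]
  54 < parent 56 at index 2, swap → [50, 61, 54, 68, 82, 56]

[50, 61, 54, 68, 82, 56]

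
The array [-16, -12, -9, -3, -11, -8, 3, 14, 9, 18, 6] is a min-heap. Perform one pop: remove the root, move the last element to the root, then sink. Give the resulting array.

[-12, -11, -9, -3, 6, -8, 3, 14, 9, 18]

remove root -16; move last element 6 to root → [6, -12, -9, -3, -11, -8, 3, 14, 9, 18]
6 vs smaller child -12 at index 1, swap → [-12, 6, -9, -3, -11, -8, 3, 14, 9, 18]
6 vs smaller child -11 at index 4, swap → [-12, -11, -9, -3, 6, -8, 3, 14, 9, 18]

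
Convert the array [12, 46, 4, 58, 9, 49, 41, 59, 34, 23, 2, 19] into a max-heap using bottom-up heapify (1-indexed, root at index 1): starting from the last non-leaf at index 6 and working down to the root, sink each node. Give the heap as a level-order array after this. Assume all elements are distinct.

[59, 58, 49, 46, 23, 19, 41, 12, 34, 9, 2, 4]

sift down from index 6: already satisfies heap property
sift down from index 5:
  9 vs larger child 23 at index 10, swap → [12, 46, 4, 58, 23, 49, 41, 59, 34, 9, 2, 19]
sift down from index 4:
  58 vs larger child 59 at index 8, swap → [12, 46, 4, 59, 23, 49, 41, 58, 34, 9, 2, 19]
sift down from index 3:
  4 vs larger child 49 at index 6, swap → [12, 46, 49, 59, 23, 4, 41, 58, 34, 9, 2, 19]
  4 vs only child 19 at index 12, swap → [12, 46, 49, 59, 23, 19, 41, 58, 34, 9, 2, 4]
sift down from index 2:
  46 vs larger child 59 at index 4, swap → [12, 59, 49, 46, 23, 19, 41, 58, 34, 9, 2, 4]
  46 vs larger child 58 at index 8, swap → [12, 59, 49, 58, 23, 19, 41, 46, 34, 9, 2, 4]
sift down from index 1:
  12 vs larger child 59 at index 2, swap → [59, 12, 49, 58, 23, 19, 41, 46, 34, 9, 2, 4]
  12 vs larger child 58 at index 4, swap → [59, 58, 49, 12, 23, 19, 41, 46, 34, 9, 2, 4]
  12 vs larger child 46 at index 8, swap → [59, 58, 49, 46, 23, 19, 41, 12, 34, 9, 2, 4]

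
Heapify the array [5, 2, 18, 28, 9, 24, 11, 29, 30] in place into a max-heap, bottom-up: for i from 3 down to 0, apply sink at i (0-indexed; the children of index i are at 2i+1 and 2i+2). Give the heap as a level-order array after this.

[30, 29, 24, 28, 9, 18, 11, 2, 5]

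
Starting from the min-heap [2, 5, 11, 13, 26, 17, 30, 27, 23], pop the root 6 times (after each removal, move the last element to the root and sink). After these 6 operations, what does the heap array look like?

extract-min #1 returns 2:
  remove root 2; move last element 23 to root → [23, 5, 11, 13, 26, 17, 30, 27]
  23 vs smaller child 5 at index 1, swap → [5, 23, 11, 13, 26, 17, 30, 27]
  23 vs smaller child 13 at index 3, swap → [5, 13, 11, 23, 26, 17, 30, 27]
extract-min #2 returns 5:
  remove root 5; move last element 27 to root → [27, 13, 11, 23, 26, 17, 30]
  27 vs smaller child 11 at index 2, swap → [11, 13, 27, 23, 26, 17, 30]
  27 vs smaller child 17 at index 5, swap → [11, 13, 17, 23, 26, 27, 30]
extract-min #3 returns 11:
  remove root 11; move last element 30 to root → [30, 13, 17, 23, 26, 27]
  30 vs smaller child 13 at index 1, swap → [13, 30, 17, 23, 26, 27]
  30 vs smaller child 23 at index 3, swap → [13, 23, 17, 30, 26, 27]
extract-min #4 returns 13:
  remove root 13; move last element 27 to root → [27, 23, 17, 30, 26]
  27 vs smaller child 17 at index 2, swap → [17, 23, 27, 30, 26]
extract-min #5 returns 17:
  remove root 17; move last element 26 to root → [26, 23, 27, 30]
  26 vs smaller child 23 at index 1, swap → [23, 26, 27, 30]
extract-min #6 returns 23:
  remove root 23; move last element 30 to root → [30, 26, 27]
  30 vs smaller child 26 at index 1, swap → [26, 30, 27]

[26, 30, 27]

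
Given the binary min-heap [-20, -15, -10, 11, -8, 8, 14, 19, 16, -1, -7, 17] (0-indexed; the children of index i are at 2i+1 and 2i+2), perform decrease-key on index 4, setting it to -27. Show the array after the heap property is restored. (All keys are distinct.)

[-27, -20, -10, 11, -15, 8, 14, 19, 16, -1, -7, 17]

set index 4 from -8 to -27 → [-20, -15, -10, 11, -27, 8, 14, 19, 16, -1, -7, 17]
-27 < parent -15 at index 1, swap → [-20, -27, -10, 11, -15, 8, 14, 19, 16, -1, -7, 17]
-27 < parent -20 at index 0, swap → [-27, -20, -10, 11, -15, 8, 14, 19, 16, -1, -7, 17]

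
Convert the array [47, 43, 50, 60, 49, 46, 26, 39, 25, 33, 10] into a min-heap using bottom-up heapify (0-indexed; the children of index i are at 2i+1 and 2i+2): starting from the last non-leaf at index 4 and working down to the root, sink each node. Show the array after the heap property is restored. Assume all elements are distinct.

[10, 25, 26, 39, 33, 46, 50, 47, 60, 43, 49]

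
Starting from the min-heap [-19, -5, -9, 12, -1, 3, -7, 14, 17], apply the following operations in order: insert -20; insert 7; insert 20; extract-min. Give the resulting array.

[-19, -5, -9, 12, -1, 3, -7, 14, 17, 20, 7]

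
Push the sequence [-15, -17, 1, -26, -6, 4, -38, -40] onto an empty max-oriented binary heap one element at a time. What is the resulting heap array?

[4, -6, 1, -26, -17, -15, -38, -40]

Insert -15:
  append -15 at index 0 → [-15] (no swap needed)
Insert -17:
  append -17 at index 1 → [-15, -17] (no swap needed)
Insert 1:
  append 1 at index 2 → [-15, -17, 1]
  1 > parent -15 at index 0, swap → [1, -17, -15]
Insert -26:
  append -26 at index 3 → [1, -17, -15, -26] (no swap needed)
Insert -6:
  append -6 at index 4 → [1, -17, -15, -26, -6]
  -6 > parent -17 at index 1, swap → [1, -6, -15, -26, -17]
Insert 4:
  append 4 at index 5 → [1, -6, -15, -26, -17, 4]
  4 > parent -15 at index 2, swap → [1, -6, 4, -26, -17, -15]
  4 > parent 1 at index 0, swap → [4, -6, 1, -26, -17, -15]
Insert -38:
  append -38 at index 6 → [4, -6, 1, -26, -17, -15, -38] (no swap needed)
Insert -40:
  append -40 at index 7 → [4, -6, 1, -26, -17, -15, -38, -40] (no swap needed)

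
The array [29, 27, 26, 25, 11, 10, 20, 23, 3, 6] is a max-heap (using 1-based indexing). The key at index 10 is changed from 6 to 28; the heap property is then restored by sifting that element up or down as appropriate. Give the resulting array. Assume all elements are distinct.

[29, 28, 26, 25, 27, 10, 20, 23, 3, 11]

set index 10 from 6 to 28 → [29, 27, 26, 25, 11, 10, 20, 23, 3, 28]
28 > parent 11 at index 5, swap → [29, 27, 26, 25, 28, 10, 20, 23, 3, 11]
28 > parent 27 at index 2, swap → [29, 28, 26, 25, 27, 10, 20, 23, 3, 11]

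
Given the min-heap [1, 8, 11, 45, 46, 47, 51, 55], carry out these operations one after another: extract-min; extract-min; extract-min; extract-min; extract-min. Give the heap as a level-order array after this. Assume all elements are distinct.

[47, 51, 55]

extract-min → returns 1:
  remove root 1; move last element 55 to root → [55, 8, 11, 45, 46, 47, 51]
  55 vs smaller child 8 at index 1, swap → [8, 55, 11, 45, 46, 47, 51]
  55 vs smaller child 45 at index 3, swap → [8, 45, 11, 55, 46, 47, 51]
extract-min → returns 8:
  remove root 8; move last element 51 to root → [51, 45, 11, 55, 46, 47]
  51 vs smaller child 11 at index 2, swap → [11, 45, 51, 55, 46, 47]
  51 vs only child 47 at index 5, swap → [11, 45, 47, 55, 46, 51]
extract-min → returns 11:
  remove root 11; move last element 51 to root → [51, 45, 47, 55, 46]
  51 vs smaller child 45 at index 1, swap → [45, 51, 47, 55, 46]
  51 vs smaller child 46 at index 4, swap → [45, 46, 47, 55, 51]
extract-min → returns 45:
  remove root 45; move last element 51 to root → [51, 46, 47, 55]
  51 vs smaller child 46 at index 1, swap → [46, 51, 47, 55]
extract-min → returns 46:
  remove root 46; move last element 55 to root → [55, 51, 47]
  55 vs smaller child 47 at index 2, swap → [47, 51, 55]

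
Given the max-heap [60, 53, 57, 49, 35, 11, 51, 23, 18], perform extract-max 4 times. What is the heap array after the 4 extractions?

extract-max #1 returns 60:
  remove root 60; move last element 18 to root → [18, 53, 57, 49, 35, 11, 51, 23]
  18 vs larger child 57 at index 2, swap → [57, 53, 18, 49, 35, 11, 51, 23]
  18 vs larger child 51 at index 6, swap → [57, 53, 51, 49, 35, 11, 18, 23]
extract-max #2 returns 57:
  remove root 57; move last element 23 to root → [23, 53, 51, 49, 35, 11, 18]
  23 vs larger child 53 at index 1, swap → [53, 23, 51, 49, 35, 11, 18]
  23 vs larger child 49 at index 3, swap → [53, 49, 51, 23, 35, 11, 18]
extract-max #3 returns 53:
  remove root 53; move last element 18 to root → [18, 49, 51, 23, 35, 11]
  18 vs larger child 51 at index 2, swap → [51, 49, 18, 23, 35, 11]
extract-max #4 returns 51:
  remove root 51; move last element 11 to root → [11, 49, 18, 23, 35]
  11 vs larger child 49 at index 1, swap → [49, 11, 18, 23, 35]
  11 vs larger child 35 at index 4, swap → [49, 35, 18, 23, 11]

[49, 35, 18, 23, 11]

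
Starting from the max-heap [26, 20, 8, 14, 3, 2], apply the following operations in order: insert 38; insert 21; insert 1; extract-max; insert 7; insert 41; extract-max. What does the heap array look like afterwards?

[26, 21, 8, 20, 3, 2, 1, 14, 7]

insert 38:
  append 38 at index 6 → [26, 20, 8, 14, 3, 2, 38]
  38 > parent 8 at index 2, swap → [26, 20, 38, 14, 3, 2, 8]
  38 > parent 26 at index 0, swap → [38, 20, 26, 14, 3, 2, 8]
insert 21:
  append 21 at index 7 → [38, 20, 26, 14, 3, 2, 8, 21]
  21 > parent 14 at index 3, swap → [38, 20, 26, 21, 3, 2, 8, 14]
  21 > parent 20 at index 1, swap → [38, 21, 26, 20, 3, 2, 8, 14]
insert 1:
  append 1 at index 8 → [38, 21, 26, 20, 3, 2, 8, 14, 1] (no swap needed)
extract-max → returns 38:
  remove root 38; move last element 1 to root → [1, 21, 26, 20, 3, 2, 8, 14]
  1 vs larger child 26 at index 2, swap → [26, 21, 1, 20, 3, 2, 8, 14]
  1 vs larger child 8 at index 6, swap → [26, 21, 8, 20, 3, 2, 1, 14]
insert 7:
  append 7 at index 8 → [26, 21, 8, 20, 3, 2, 1, 14, 7] (no swap needed)
insert 41:
  append 41 at index 9 → [26, 21, 8, 20, 3, 2, 1, 14, 7, 41]
  41 > parent 3 at index 4, swap → [26, 21, 8, 20, 41, 2, 1, 14, 7, 3]
  41 > parent 21 at index 1, swap → [26, 41, 8, 20, 21, 2, 1, 14, 7, 3]
  41 > parent 26 at index 0, swap → [41, 26, 8, 20, 21, 2, 1, 14, 7, 3]
extract-max → returns 41:
  remove root 41; move last element 3 to root → [3, 26, 8, 20, 21, 2, 1, 14, 7]
  3 vs larger child 26 at index 1, swap → [26, 3, 8, 20, 21, 2, 1, 14, 7]
  3 vs larger child 21 at index 4, swap → [26, 21, 8, 20, 3, 2, 1, 14, 7]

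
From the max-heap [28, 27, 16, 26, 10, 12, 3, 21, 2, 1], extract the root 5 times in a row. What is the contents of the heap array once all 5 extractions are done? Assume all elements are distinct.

[12, 10, 3, 2, 1]

extract-max #1 returns 28:
  remove root 28; move last element 1 to root → [1, 27, 16, 26, 10, 12, 3, 21, 2]
  1 vs larger child 27 at index 1, swap → [27, 1, 16, 26, 10, 12, 3, 21, 2]
  1 vs larger child 26 at index 3, swap → [27, 26, 16, 1, 10, 12, 3, 21, 2]
  1 vs larger child 21 at index 7, swap → [27, 26, 16, 21, 10, 12, 3, 1, 2]
extract-max #2 returns 27:
  remove root 27; move last element 2 to root → [2, 26, 16, 21, 10, 12, 3, 1]
  2 vs larger child 26 at index 1, swap → [26, 2, 16, 21, 10, 12, 3, 1]
  2 vs larger child 21 at index 3, swap → [26, 21, 16, 2, 10, 12, 3, 1]
extract-max #3 returns 26:
  remove root 26; move last element 1 to root → [1, 21, 16, 2, 10, 12, 3]
  1 vs larger child 21 at index 1, swap → [21, 1, 16, 2, 10, 12, 3]
  1 vs larger child 10 at index 4, swap → [21, 10, 16, 2, 1, 12, 3]
extract-max #4 returns 21:
  remove root 21; move last element 3 to root → [3, 10, 16, 2, 1, 12]
  3 vs larger child 16 at index 2, swap → [16, 10, 3, 2, 1, 12]
  3 vs only child 12 at index 5, swap → [16, 10, 12, 2, 1, 3]
extract-max #5 returns 16:
  remove root 16; move last element 3 to root → [3, 10, 12, 2, 1]
  3 vs larger child 12 at index 2, swap → [12, 10, 3, 2, 1]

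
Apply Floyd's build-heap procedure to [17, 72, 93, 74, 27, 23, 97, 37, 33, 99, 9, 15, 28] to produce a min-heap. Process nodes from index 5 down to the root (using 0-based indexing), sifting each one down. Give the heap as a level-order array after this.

sift down from index 5:
  23 vs smaller child 15 at index 11, swap → [17, 72, 93, 74, 27, 15, 97, 37, 33, 99, 9, 23, 28]
sift down from index 4:
  27 vs smaller child 9 at index 10, swap → [17, 72, 93, 74, 9, 15, 97, 37, 33, 99, 27, 23, 28]
sift down from index 3:
  74 vs smaller child 33 at index 8, swap → [17, 72, 93, 33, 9, 15, 97, 37, 74, 99, 27, 23, 28]
sift down from index 2:
  93 vs smaller child 15 at index 5, swap → [17, 72, 15, 33, 9, 93, 97, 37, 74, 99, 27, 23, 28]
  93 vs smaller child 23 at index 11, swap → [17, 72, 15, 33, 9, 23, 97, 37, 74, 99, 27, 93, 28]
sift down from index 1:
  72 vs smaller child 9 at index 4, swap → [17, 9, 15, 33, 72, 23, 97, 37, 74, 99, 27, 93, 28]
  72 vs smaller child 27 at index 10, swap → [17, 9, 15, 33, 27, 23, 97, 37, 74, 99, 72, 93, 28]
sift down from index 0:
  17 vs smaller child 9 at index 1, swap → [9, 17, 15, 33, 27, 23, 97, 37, 74, 99, 72, 93, 28]

[9, 17, 15, 33, 27, 23, 97, 37, 74, 99, 72, 93, 28]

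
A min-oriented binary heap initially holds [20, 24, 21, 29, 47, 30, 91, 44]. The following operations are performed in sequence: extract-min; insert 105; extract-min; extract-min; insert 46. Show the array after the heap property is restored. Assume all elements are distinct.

extract-min → returns 20:
  remove root 20; move last element 44 to root → [44, 24, 21, 29, 47, 30, 91]
  44 vs smaller child 21 at index 2, swap → [21, 24, 44, 29, 47, 30, 91]
  44 vs smaller child 30 at index 5, swap → [21, 24, 30, 29, 47, 44, 91]
insert 105:
  append 105 at index 7 → [21, 24, 30, 29, 47, 44, 91, 105] (no swap needed)
extract-min → returns 21:
  remove root 21; move last element 105 to root → [105, 24, 30, 29, 47, 44, 91]
  105 vs smaller child 24 at index 1, swap → [24, 105, 30, 29, 47, 44, 91]
  105 vs smaller child 29 at index 3, swap → [24, 29, 30, 105, 47, 44, 91]
extract-min → returns 24:
  remove root 24; move last element 91 to root → [91, 29, 30, 105, 47, 44]
  91 vs smaller child 29 at index 1, swap → [29, 91, 30, 105, 47, 44]
  91 vs smaller child 47 at index 4, swap → [29, 47, 30, 105, 91, 44]
insert 46:
  append 46 at index 6 → [29, 47, 30, 105, 91, 44, 46] (no swap needed)

[29, 47, 30, 105, 91, 44, 46]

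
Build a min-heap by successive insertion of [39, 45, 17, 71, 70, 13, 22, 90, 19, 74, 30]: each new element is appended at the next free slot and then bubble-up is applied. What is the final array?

[13, 19, 17, 45, 30, 39, 22, 90, 71, 74, 70]

Insert 39:
  append 39 at index 0 → [39] (no swap needed)
Insert 45:
  append 45 at index 1 → [39, 45] (no swap needed)
Insert 17:
  append 17 at index 2 → [39, 45, 17]
  17 < parent 39 at index 0, swap → [17, 45, 39]
Insert 71:
  append 71 at index 3 → [17, 45, 39, 71] (no swap needed)
Insert 70:
  append 70 at index 4 → [17, 45, 39, 71, 70] (no swap needed)
Insert 13:
  append 13 at index 5 → [17, 45, 39, 71, 70, 13]
  13 < parent 39 at index 2, swap → [17, 45, 13, 71, 70, 39]
  13 < parent 17 at index 0, swap → [13, 45, 17, 71, 70, 39]
Insert 22:
  append 22 at index 6 → [13, 45, 17, 71, 70, 39, 22] (no swap needed)
Insert 90:
  append 90 at index 7 → [13, 45, 17, 71, 70, 39, 22, 90] (no swap needed)
Insert 19:
  append 19 at index 8 → [13, 45, 17, 71, 70, 39, 22, 90, 19]
  19 < parent 71 at index 3, swap → [13, 45, 17, 19, 70, 39, 22, 90, 71]
  19 < parent 45 at index 1, swap → [13, 19, 17, 45, 70, 39, 22, 90, 71]
Insert 74:
  append 74 at index 9 → [13, 19, 17, 45, 70, 39, 22, 90, 71, 74] (no swap needed)
Insert 30:
  append 30 at index 10 → [13, 19, 17, 45, 70, 39, 22, 90, 71, 74, 30]
  30 < parent 70 at index 4, swap → [13, 19, 17, 45, 30, 39, 22, 90, 71, 74, 70]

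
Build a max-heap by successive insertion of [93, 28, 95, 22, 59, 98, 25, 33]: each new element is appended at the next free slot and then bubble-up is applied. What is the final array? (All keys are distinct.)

[98, 59, 95, 33, 28, 93, 25, 22]

Insert 93:
  append 93 at index 0 → [93] (no swap needed)
Insert 28:
  append 28 at index 1 → [93, 28] (no swap needed)
Insert 95:
  append 95 at index 2 → [93, 28, 95]
  95 > parent 93 at index 0, swap → [95, 28, 93]
Insert 22:
  append 22 at index 3 → [95, 28, 93, 22] (no swap needed)
Insert 59:
  append 59 at index 4 → [95, 28, 93, 22, 59]
  59 > parent 28 at index 1, swap → [95, 59, 93, 22, 28]
Insert 98:
  append 98 at index 5 → [95, 59, 93, 22, 28, 98]
  98 > parent 93 at index 2, swap → [95, 59, 98, 22, 28, 93]
  98 > parent 95 at index 0, swap → [98, 59, 95, 22, 28, 93]
Insert 25:
  append 25 at index 6 → [98, 59, 95, 22, 28, 93, 25] (no swap needed)
Insert 33:
  append 33 at index 7 → [98, 59, 95, 22, 28, 93, 25, 33]
  33 > parent 22 at index 3, swap → [98, 59, 95, 33, 28, 93, 25, 22]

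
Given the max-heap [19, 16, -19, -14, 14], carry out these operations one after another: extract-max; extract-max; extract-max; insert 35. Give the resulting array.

extract-max → returns 19:
  remove root 19; move last element 14 to root → [14, 16, -19, -14]
  14 vs larger child 16 at index 1, swap → [16, 14, -19, -14]
extract-max → returns 16:
  remove root 16; move last element -14 to root → [-14, 14, -19]
  -14 vs larger child 14 at index 1, swap → [14, -14, -19]
extract-max → returns 14:
  remove root 14; move last element -19 to root → [-19, -14]
  -19 vs only child -14 at index 1, swap → [-14, -19]
insert 35:
  append 35 at index 2 → [-14, -19, 35]
  35 > parent -14 at index 0, swap → [35, -19, -14]

[35, -19, -14]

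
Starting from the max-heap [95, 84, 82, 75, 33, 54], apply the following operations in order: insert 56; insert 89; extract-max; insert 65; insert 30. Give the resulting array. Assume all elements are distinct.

insert 56:
  append 56 at index 6 → [95, 84, 82, 75, 33, 54, 56] (no swap needed)
insert 89:
  append 89 at index 7 → [95, 84, 82, 75, 33, 54, 56, 89]
  89 > parent 75 at index 3, swap → [95, 84, 82, 89, 33, 54, 56, 75]
  89 > parent 84 at index 1, swap → [95, 89, 82, 84, 33, 54, 56, 75]
extract-max → returns 95:
  remove root 95; move last element 75 to root → [75, 89, 82, 84, 33, 54, 56]
  75 vs larger child 89 at index 1, swap → [89, 75, 82, 84, 33, 54, 56]
  75 vs larger child 84 at index 3, swap → [89, 84, 82, 75, 33, 54, 56]
insert 65:
  append 65 at index 7 → [89, 84, 82, 75, 33, 54, 56, 65] (no swap needed)
insert 30:
  append 30 at index 8 → [89, 84, 82, 75, 33, 54, 56, 65, 30] (no swap needed)

[89, 84, 82, 75, 33, 54, 56, 65, 30]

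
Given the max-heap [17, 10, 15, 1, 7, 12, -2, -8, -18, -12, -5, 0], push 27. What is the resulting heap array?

[27, 10, 17, 1, 7, 15, -2, -8, -18, -12, -5, 0, 12]

append 27 at index 12 → [17, 10, 15, 1, 7, 12, -2, -8, -18, -12, -5, 0, 27]
27 > parent 12 at index 5, swap → [17, 10, 15, 1, 7, 27, -2, -8, -18, -12, -5, 0, 12]
27 > parent 15 at index 2, swap → [17, 10, 27, 1, 7, 15, -2, -8, -18, -12, -5, 0, 12]
27 > parent 17 at index 0, swap → [27, 10, 17, 1, 7, 15, -2, -8, -18, -12, -5, 0, 12]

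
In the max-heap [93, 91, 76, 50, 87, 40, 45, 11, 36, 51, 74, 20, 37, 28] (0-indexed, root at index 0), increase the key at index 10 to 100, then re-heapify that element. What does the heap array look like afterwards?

set index 10 from 74 to 100 → [93, 91, 76, 50, 87, 40, 45, 11, 36, 51, 100, 20, 37, 28]
100 > parent 87 at index 4, swap → [93, 91, 76, 50, 100, 40, 45, 11, 36, 51, 87, 20, 37, 28]
100 > parent 91 at index 1, swap → [93, 100, 76, 50, 91, 40, 45, 11, 36, 51, 87, 20, 37, 28]
100 > parent 93 at index 0, swap → [100, 93, 76, 50, 91, 40, 45, 11, 36, 51, 87, 20, 37, 28]

[100, 93, 76, 50, 91, 40, 45, 11, 36, 51, 87, 20, 37, 28]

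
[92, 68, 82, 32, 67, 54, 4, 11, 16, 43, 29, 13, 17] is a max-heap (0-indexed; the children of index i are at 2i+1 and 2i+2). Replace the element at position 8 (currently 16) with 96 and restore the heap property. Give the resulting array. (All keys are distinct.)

set index 8 from 16 to 96 → [92, 68, 82, 32, 67, 54, 4, 11, 96, 43, 29, 13, 17]
96 > parent 32 at index 3, swap → [92, 68, 82, 96, 67, 54, 4, 11, 32, 43, 29, 13, 17]
96 > parent 68 at index 1, swap → [92, 96, 82, 68, 67, 54, 4, 11, 32, 43, 29, 13, 17]
96 > parent 92 at index 0, swap → [96, 92, 82, 68, 67, 54, 4, 11, 32, 43, 29, 13, 17]

[96, 92, 82, 68, 67, 54, 4, 11, 32, 43, 29, 13, 17]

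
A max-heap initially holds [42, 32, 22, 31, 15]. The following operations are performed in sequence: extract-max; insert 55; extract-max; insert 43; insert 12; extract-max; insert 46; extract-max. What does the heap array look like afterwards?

extract-max → returns 42:
  remove root 42; move last element 15 to root → [15, 32, 22, 31]
  15 vs larger child 32 at index 1, swap → [32, 15, 22, 31]
  15 vs only child 31 at index 3, swap → [32, 31, 22, 15]
insert 55:
  append 55 at index 4 → [32, 31, 22, 15, 55]
  55 > parent 31 at index 1, swap → [32, 55, 22, 15, 31]
  55 > parent 32 at index 0, swap → [55, 32, 22, 15, 31]
extract-max → returns 55:
  remove root 55; move last element 31 to root → [31, 32, 22, 15]
  31 vs larger child 32 at index 1, swap → [32, 31, 22, 15]
insert 43:
  append 43 at index 4 → [32, 31, 22, 15, 43]
  43 > parent 31 at index 1, swap → [32, 43, 22, 15, 31]
  43 > parent 32 at index 0, swap → [43, 32, 22, 15, 31]
insert 12:
  append 12 at index 5 → [43, 32, 22, 15, 31, 12] (no swap needed)
extract-max → returns 43:
  remove root 43; move last element 12 to root → [12, 32, 22, 15, 31]
  12 vs larger child 32 at index 1, swap → [32, 12, 22, 15, 31]
  12 vs larger child 31 at index 4, swap → [32, 31, 22, 15, 12]
insert 46:
  append 46 at index 5 → [32, 31, 22, 15, 12, 46]
  46 > parent 22 at index 2, swap → [32, 31, 46, 15, 12, 22]
  46 > parent 32 at index 0, swap → [46, 31, 32, 15, 12, 22]
extract-max → returns 46:
  remove root 46; move last element 22 to root → [22, 31, 32, 15, 12]
  22 vs larger child 32 at index 2, swap → [32, 31, 22, 15, 12]

[32, 31, 22, 15, 12]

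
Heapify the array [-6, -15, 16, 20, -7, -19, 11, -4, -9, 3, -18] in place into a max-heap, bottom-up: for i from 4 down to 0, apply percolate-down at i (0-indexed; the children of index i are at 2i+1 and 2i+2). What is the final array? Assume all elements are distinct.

[20, 3, 16, -4, -6, -19, 11, -15, -9, -7, -18]

sift down from index 4:
  -7 vs larger child 3 at index 9, swap → [-6, -15, 16, 20, 3, -19, 11, -4, -9, -7, -18]
sift down from index 3: already satisfies heap property
sift down from index 2: already satisfies heap property
sift down from index 1:
  -15 vs larger child 20 at index 3, swap → [-6, 20, 16, -15, 3, -19, 11, -4, -9, -7, -18]
  -15 vs larger child -4 at index 7, swap → [-6, 20, 16, -4, 3, -19, 11, -15, -9, -7, -18]
sift down from index 0:
  -6 vs larger child 20 at index 1, swap → [20, -6, 16, -4, 3, -19, 11, -15, -9, -7, -18]
  -6 vs larger child 3 at index 4, swap → [20, 3, 16, -4, -6, -19, 11, -15, -9, -7, -18]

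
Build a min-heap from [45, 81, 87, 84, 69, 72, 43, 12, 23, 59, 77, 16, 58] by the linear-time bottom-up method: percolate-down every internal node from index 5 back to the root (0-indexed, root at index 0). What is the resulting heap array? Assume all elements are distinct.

sift down from index 5:
  72 vs smaller child 16 at index 11, swap → [45, 81, 87, 84, 69, 16, 43, 12, 23, 59, 77, 72, 58]
sift down from index 4:
  69 vs smaller child 59 at index 9, swap → [45, 81, 87, 84, 59, 16, 43, 12, 23, 69, 77, 72, 58]
sift down from index 3:
  84 vs smaller child 12 at index 7, swap → [45, 81, 87, 12, 59, 16, 43, 84, 23, 69, 77, 72, 58]
sift down from index 2:
  87 vs smaller child 16 at index 5, swap → [45, 81, 16, 12, 59, 87, 43, 84, 23, 69, 77, 72, 58]
  87 vs smaller child 58 at index 12, swap → [45, 81, 16, 12, 59, 58, 43, 84, 23, 69, 77, 72, 87]
sift down from index 1:
  81 vs smaller child 12 at index 3, swap → [45, 12, 16, 81, 59, 58, 43, 84, 23, 69, 77, 72, 87]
  81 vs smaller child 23 at index 8, swap → [45, 12, 16, 23, 59, 58, 43, 84, 81, 69, 77, 72, 87]
sift down from index 0:
  45 vs smaller child 12 at index 1, swap → [12, 45, 16, 23, 59, 58, 43, 84, 81, 69, 77, 72, 87]
  45 vs smaller child 23 at index 3, swap → [12, 23, 16, 45, 59, 58, 43, 84, 81, 69, 77, 72, 87]

[12, 23, 16, 45, 59, 58, 43, 84, 81, 69, 77, 72, 87]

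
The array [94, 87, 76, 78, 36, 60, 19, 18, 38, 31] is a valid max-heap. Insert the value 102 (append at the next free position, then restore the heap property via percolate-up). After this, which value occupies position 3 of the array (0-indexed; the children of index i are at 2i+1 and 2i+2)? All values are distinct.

78

append 102 at index 10 → [94, 87, 76, 78, 36, 60, 19, 18, 38, 31, 102]
102 > parent 36 at index 4, swap → [94, 87, 76, 78, 102, 60, 19, 18, 38, 31, 36]
102 > parent 87 at index 1, swap → [94, 102, 76, 78, 87, 60, 19, 18, 38, 31, 36]
102 > parent 94 at index 0, swap → [102, 94, 76, 78, 87, 60, 19, 18, 38, 31, 36]
resulting array: [102, 94, 76, 78, 87, 60, 19, 18, 38, 31, 36]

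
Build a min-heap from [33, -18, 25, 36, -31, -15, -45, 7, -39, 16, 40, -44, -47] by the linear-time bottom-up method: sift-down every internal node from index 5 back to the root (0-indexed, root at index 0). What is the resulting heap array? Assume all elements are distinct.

[-47, -39, -45, -18, -31, -44, 33, 7, 36, 16, 40, 25, -15]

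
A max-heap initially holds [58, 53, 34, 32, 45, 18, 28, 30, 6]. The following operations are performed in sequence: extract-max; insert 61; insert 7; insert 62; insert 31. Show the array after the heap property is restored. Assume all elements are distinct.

[62, 61, 34, 45, 53, 31, 28, 30, 32, 6, 7, 18]

extract-max → returns 58:
  remove root 58; move last element 6 to root → [6, 53, 34, 32, 45, 18, 28, 30]
  6 vs larger child 53 at index 1, swap → [53, 6, 34, 32, 45, 18, 28, 30]
  6 vs larger child 45 at index 4, swap → [53, 45, 34, 32, 6, 18, 28, 30]
insert 61:
  append 61 at index 8 → [53, 45, 34, 32, 6, 18, 28, 30, 61]
  61 > parent 32 at index 3, swap → [53, 45, 34, 61, 6, 18, 28, 30, 32]
  61 > parent 45 at index 1, swap → [53, 61, 34, 45, 6, 18, 28, 30, 32]
  61 > parent 53 at index 0, swap → [61, 53, 34, 45, 6, 18, 28, 30, 32]
insert 7:
  append 7 at index 9 → [61, 53, 34, 45, 6, 18, 28, 30, 32, 7]
  7 > parent 6 at index 4, swap → [61, 53, 34, 45, 7, 18, 28, 30, 32, 6]
insert 62:
  append 62 at index 10 → [61, 53, 34, 45, 7, 18, 28, 30, 32, 6, 62]
  62 > parent 7 at index 4, swap → [61, 53, 34, 45, 62, 18, 28, 30, 32, 6, 7]
  62 > parent 53 at index 1, swap → [61, 62, 34, 45, 53, 18, 28, 30, 32, 6, 7]
  62 > parent 61 at index 0, swap → [62, 61, 34, 45, 53, 18, 28, 30, 32, 6, 7]
insert 31:
  append 31 at index 11 → [62, 61, 34, 45, 53, 18, 28, 30, 32, 6, 7, 31]
  31 > parent 18 at index 5, swap → [62, 61, 34, 45, 53, 31, 28, 30, 32, 6, 7, 18]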